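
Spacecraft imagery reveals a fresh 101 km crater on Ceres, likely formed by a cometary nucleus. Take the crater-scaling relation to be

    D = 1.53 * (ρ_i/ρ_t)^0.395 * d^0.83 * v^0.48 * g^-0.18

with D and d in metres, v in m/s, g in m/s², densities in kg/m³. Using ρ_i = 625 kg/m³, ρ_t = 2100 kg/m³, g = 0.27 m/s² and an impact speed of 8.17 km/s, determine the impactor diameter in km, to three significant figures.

d ≈ 4.69 km

Rearranging for d: d = [D / (1.53 · (625/2100)^0.395 · 8170^0.48 · 0.27^-0.18)]^(1/0.83).
D = 101000 m.
(625/2100)^0.395 = 0.6196
8170^0.48 = 75.49
0.27^-0.18 = 1.266
Denominator = 1.53 × 0.6196 × 75.49 × 1.266 = 90.60
D / 90.60 = 101000 / 90.60 = 1115
d = 1115^(1/0.83) = 1115^1.2048 = 4692 m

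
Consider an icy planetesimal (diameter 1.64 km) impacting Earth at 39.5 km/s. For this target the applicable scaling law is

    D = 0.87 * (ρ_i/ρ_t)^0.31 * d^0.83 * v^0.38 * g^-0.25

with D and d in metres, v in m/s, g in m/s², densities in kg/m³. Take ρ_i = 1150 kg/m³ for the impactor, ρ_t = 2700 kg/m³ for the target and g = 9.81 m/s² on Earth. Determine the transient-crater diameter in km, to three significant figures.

In SI units: d = 1640 m, v = 39500 m/s.
(ρ_i/ρ_t)^0.31 = (1150/2700)^0.31 = 0.7675
d^0.83 = 1640^0.83 = 465.9
v^0.38 = 39500^0.38 = 55.81
g^-0.25 = 9.81^-0.25 = 0.5650
D = 0.87 × 0.7675 × 465.9 × 55.81 × 0.5650 = 9810 m
   = 9.810 km

D ≈ 9.81 km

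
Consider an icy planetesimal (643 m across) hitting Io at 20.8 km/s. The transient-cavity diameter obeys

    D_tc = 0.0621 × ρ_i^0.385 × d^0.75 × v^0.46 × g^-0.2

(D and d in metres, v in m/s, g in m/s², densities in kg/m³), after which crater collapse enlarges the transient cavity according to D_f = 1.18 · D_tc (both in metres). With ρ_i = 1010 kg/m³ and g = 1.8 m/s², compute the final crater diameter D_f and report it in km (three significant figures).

v = 20800 m/s.
ρ_i^0.385 = 1010^0.385 = 14.34
d^0.75 = 643^0.75 = 127.7
v^0.46 = 20800^0.46 = 96.90
g^-0.2 = 1.8^-0.2 = 0.8891
D_tc = 0.0621 × 14.34 × 127.7 × 96.90 × 0.8891 = 9797 m
D_f = 1.18 × 9797 = 11560 m
     = 11.56 km

D_f ≈ 11.6 km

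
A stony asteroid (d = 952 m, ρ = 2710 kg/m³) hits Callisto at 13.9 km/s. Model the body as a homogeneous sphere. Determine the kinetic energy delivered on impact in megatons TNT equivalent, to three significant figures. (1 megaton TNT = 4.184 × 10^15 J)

v = 13900 m/s.
Mass m = (π/6) ρ d³ = (π/6) × 2710 × (952)³ = 1.224 × 10^12 kg
E = ½ m v² = 0.5 × 1.224 × 10^12 × (13900)² = 1.182 × 10^20 J
   = 1.182 × 10^20 / 4.184×10^15 = 28250 Mt

E ≈ 28300 Mt TNT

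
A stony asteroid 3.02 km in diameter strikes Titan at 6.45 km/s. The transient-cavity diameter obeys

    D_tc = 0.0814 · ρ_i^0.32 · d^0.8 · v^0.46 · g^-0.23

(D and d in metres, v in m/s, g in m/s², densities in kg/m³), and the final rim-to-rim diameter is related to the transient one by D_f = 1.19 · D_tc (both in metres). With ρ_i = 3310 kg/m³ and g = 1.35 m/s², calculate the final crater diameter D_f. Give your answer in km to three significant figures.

In SI: d = 3020 m, v = 6450 m/s.
ρ_i^0.32 = 3310^0.32 = 13.38
d^0.8 = 3020^0.8 = 608.1
v^0.46 = 6450^0.46 = 56.55
g^-0.23 = 1.35^-0.23 = 0.9333
D_tc = 0.0814 × 13.38 × 608.1 × 56.55 × 0.9333 = 34960 m
D_f = 1.19 × 34960 = 41602 m
     = 41.60 km

D_f ≈ 41.6 km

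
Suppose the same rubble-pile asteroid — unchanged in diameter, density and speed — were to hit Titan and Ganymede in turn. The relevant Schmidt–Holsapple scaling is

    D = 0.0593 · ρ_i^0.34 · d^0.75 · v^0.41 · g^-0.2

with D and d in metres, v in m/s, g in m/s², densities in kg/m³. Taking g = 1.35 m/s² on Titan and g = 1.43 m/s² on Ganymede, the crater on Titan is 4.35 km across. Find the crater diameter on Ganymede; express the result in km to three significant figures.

D ≈ 4.30 km

All impactor-dependent factors cancel in the ratio, leaving D_Ganymede/D_Titan = (g_Ganymede/g_Titan)^-0.2.
(1.43/1.35)^-0.2 = 1.059^-0.2 = 0.9886
D_Ganymede = 0.9886 × 4.35 km = 4.30 km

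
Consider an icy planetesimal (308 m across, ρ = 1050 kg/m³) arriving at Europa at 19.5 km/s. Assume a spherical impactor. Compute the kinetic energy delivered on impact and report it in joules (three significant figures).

v = 19500 m/s.
Mass m = (π/6) ρ d³ = (π/6) × 1050 × (308)³ = 1.606 × 10^10 kg
E = ½ m v² = 0.5 × 1.606 × 10^10 × (19500)² = 3.053 × 10^18 J

E ≈ 3.05 × 10^18 J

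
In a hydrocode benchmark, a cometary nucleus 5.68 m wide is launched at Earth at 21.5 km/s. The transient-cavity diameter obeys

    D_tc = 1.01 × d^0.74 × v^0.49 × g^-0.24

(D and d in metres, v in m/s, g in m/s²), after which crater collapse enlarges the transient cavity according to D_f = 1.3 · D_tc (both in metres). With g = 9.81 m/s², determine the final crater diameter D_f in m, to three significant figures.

D_f ≈ 364 m

v = 21500 m/s.
d^0.74 = 5.68^0.74 = 3.616
v^0.49 = 21500^0.49 = 132.7
g^-0.24 = 9.81^-0.24 = 0.5781
D_tc = 1.01 × 3.616 × 132.7 × 0.5781 = 280.2 m
D_f = 1.3 × 280.2 = 364.3 m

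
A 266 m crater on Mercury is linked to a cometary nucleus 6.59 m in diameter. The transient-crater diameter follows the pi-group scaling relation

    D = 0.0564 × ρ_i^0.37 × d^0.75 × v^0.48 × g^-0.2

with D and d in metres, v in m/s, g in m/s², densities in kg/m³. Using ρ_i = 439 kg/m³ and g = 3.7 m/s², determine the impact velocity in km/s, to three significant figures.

Rearranging for v: v = [D / (0.0564 · 439^0.37 · 6.59^0.75 · 3.7^-0.2)]^(1/0.48).
439^0.37 = 9.500
6.59^0.75 = 4.113
3.7^-0.2 = 0.7698
Denominator = 0.0564 × 9.500 × 4.113 × 0.7698 = 1.696
D / 1.696 = 266 / 1.696 = 156.8
v = 156.8^(1/0.48) = 156.8^2.0833 = 37460 m/s

v ≈ 37.5 km/s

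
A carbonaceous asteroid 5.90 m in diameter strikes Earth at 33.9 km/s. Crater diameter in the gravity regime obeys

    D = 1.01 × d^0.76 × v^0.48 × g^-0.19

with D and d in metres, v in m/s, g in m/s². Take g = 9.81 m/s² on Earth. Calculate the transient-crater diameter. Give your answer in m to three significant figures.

D ≈ 377 m

In SI units: v = 33900 m/s.
d^0.76 = 5.9^0.76 = 3.853
v^0.48 = 33900^0.48 = 149.4
g^-0.19 = 9.81^-0.19 = 0.6480
D = 1.01 × 3.853 × 149.4 × 0.6480 = 376.7 m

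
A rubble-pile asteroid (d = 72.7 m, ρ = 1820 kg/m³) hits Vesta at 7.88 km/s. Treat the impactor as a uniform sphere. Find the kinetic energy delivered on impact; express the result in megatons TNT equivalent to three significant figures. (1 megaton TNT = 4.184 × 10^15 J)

v = 7880 m/s.
Mass m = (π/6) ρ d³ = (π/6) × 1820 × (72.7)³ = 3.662 × 10^8 kg
E = ½ m v² = 0.5 × 3.662 × 10^8 × (7880)² = 1.137 × 10^16 J
   = 1.137 × 10^16 / 4.184×10^15 = 2.717 Mt

E ≈ 2.72 Mt TNT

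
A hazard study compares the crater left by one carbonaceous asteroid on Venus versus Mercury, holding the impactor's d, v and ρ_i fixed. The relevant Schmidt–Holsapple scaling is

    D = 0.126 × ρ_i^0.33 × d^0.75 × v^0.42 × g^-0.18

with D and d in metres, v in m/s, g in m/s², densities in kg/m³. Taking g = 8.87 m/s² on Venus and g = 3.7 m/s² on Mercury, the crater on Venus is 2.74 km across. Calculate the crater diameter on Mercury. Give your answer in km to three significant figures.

All impactor-dependent factors cancel in the ratio, leaving D_Mercury/D_Venus = (g_Mercury/g_Venus)^-0.18.
(3.7/8.87)^-0.18 = 0.4171^-0.18 = 1.170
D_Mercury = 1.170 × 2.74 km = 3.21 km

D ≈ 3.21 km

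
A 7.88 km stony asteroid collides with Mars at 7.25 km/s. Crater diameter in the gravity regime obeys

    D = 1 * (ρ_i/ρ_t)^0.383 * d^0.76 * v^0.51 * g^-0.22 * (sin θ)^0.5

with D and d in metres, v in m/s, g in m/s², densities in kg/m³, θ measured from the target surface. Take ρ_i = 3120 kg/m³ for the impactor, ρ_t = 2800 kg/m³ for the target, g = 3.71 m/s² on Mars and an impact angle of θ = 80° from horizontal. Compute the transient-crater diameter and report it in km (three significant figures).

In SI units: d = 7880 m, v = 7250 m/s.
(ρ_i/ρ_t)^0.383 = (3120/2800)^0.383 = 1.042
d^0.76 = 7880^0.76 = 914.9
v^0.51 = 7250^0.51 = 93.06
g^-0.22 = 3.71^-0.22 = 0.7494
(sin 80°)^0.5 = 0.9848^0.5 = 0.9924
D = 1 × 1.042 × 914.9 × 93.06 × 0.7494 × 0.9924 = 65979 m
   = 65.98 km

D ≈ 66.0 km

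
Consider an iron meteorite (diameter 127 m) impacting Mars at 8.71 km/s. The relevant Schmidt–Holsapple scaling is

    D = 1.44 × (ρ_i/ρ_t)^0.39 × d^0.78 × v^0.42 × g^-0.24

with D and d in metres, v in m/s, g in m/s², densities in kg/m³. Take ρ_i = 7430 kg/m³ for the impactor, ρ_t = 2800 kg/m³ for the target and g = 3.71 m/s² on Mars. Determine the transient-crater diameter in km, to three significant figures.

D ≈ 3.04 km

In SI units: v = 8710 m/s.
(ρ_i/ρ_t)^0.39 = (7430/2800)^0.39 = 1.463
d^0.78 = 127^0.78 = 43.75
v^0.42 = 8710^0.42 = 45.17
g^-0.24 = 3.71^-0.24 = 0.7300
D = 1.44 × 1.463 × 43.75 × 45.17 × 0.7300 = 3039 m
   = 3.039 km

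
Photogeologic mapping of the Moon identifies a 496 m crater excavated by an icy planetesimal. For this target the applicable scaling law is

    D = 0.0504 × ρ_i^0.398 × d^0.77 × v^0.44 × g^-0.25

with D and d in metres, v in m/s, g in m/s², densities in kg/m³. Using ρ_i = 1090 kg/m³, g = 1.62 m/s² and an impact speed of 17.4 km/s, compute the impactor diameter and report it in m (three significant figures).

d ≈ 18.2 m

Rearranging for d: d = [D / (0.0504 · 1090^0.398 · 17400^0.44 · 1.62^-0.25)]^(1/0.77).
1090^0.398 = 16.18
17400^0.44 = 73.42
1.62^-0.25 = 0.8864
Denominator = 0.0504 × 16.18 × 73.42 × 0.8864 = 53.07
D / 53.07 = 496 / 53.07 = 9.346
d = 9.346^(1/0.77) = 9.346^1.2987 = 18.22 m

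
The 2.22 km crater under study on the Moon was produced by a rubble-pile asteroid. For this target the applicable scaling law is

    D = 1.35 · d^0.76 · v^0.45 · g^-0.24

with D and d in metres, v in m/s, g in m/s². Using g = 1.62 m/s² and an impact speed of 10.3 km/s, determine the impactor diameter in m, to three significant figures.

d ≈ 83.5 m

Rearranging for d: d = [D / (1.35 · 10300^0.45 · 1.62^-0.24)]^(1/0.76).
D = 2220 m.
10300^0.45 = 63.94
1.62^-0.24 = 0.8907
Denominator = 1.35 × 63.94 × 0.8907 = 76.88
D / 76.88 = 2220 / 76.88 = 28.88
d = 28.88^(1/0.76) = 28.88^1.3158 = 83.53 m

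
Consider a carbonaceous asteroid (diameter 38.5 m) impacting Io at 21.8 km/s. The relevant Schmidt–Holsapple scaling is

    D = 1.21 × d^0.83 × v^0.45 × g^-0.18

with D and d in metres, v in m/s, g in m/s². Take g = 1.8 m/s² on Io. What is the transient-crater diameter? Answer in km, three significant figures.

D ≈ 2.02 km

In SI units: v = 21800 m/s.
d^0.83 = 38.5^0.83 = 20.70
v^0.45 = 21800^0.45 = 89.60
g^-0.18 = 1.8^-0.18 = 0.8996
D = 1.21 × 20.70 × 89.60 × 0.8996 = 2019 m
   = 2.019 km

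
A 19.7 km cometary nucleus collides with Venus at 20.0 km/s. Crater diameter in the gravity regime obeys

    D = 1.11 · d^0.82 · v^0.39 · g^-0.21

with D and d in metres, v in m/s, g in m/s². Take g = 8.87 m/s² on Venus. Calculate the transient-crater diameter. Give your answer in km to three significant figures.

D ≈ 111 km

In SI units: d = 19700 m, v = 20000 m/s.
d^0.82 = 19700^0.82 = 3322
v^0.39 = 20000^0.39 = 47.58
g^-0.21 = 8.87^-0.21 = 0.6323
D = 1.11 × 3322 × 47.58 × 0.6323 = 1.109 × 10^5 m
   = 110.9 km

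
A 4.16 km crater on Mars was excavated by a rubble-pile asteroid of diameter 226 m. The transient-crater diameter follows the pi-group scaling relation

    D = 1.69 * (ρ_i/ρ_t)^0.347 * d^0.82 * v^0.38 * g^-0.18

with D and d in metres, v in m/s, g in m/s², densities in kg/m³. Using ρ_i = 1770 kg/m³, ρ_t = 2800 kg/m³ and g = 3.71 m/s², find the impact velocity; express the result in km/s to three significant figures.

v ≈ 19.8 km/s

Rearranging for v: v = [D / (1.69 · (1770/2800)^0.347 · 226^0.82 · 3.71^-0.18)]^(1/0.38).
D = 4160 m.
(1770/2800)^0.347 = 0.8529
226^0.82 = 85.19
3.71^-0.18 = 0.7898
Denominator = 1.69 × 0.8529 × 85.19 × 0.7898 = 96.98
D / 96.98 = 4160 / 96.98 = 42.90
v = 42.90^(1/0.38) = 42.90^2.6316 = 19769 m/s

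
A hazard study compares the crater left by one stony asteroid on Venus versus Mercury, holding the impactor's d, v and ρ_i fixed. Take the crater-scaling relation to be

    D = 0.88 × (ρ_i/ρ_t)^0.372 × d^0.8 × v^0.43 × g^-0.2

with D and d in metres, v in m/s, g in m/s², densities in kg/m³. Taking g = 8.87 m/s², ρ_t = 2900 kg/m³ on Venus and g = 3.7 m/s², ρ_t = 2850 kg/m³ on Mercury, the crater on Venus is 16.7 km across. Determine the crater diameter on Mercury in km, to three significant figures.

The impactor-only factors (d, v, ρ_i) cancel in the ratio, leaving D_Mercury/D_Venus = (g_Mercury/g_Venus)^-0.2 · (ρ_t,Venus/ρ_t,Mercury)^0.372.
(3.7/8.87)^-0.2 = 0.4171^-0.2 = 1.191
(2900/2850)^0.372 = 1.018^0.372 = 1.007
Ratio = 1.191 × 1.007 = 1.199
D_Mercury = 1.199 × 16.7 km = 20.0 km

D ≈ 20.0 km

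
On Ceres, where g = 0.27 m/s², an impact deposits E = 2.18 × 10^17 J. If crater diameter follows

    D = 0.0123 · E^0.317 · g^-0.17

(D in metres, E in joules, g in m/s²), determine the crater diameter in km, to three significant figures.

D ≈ 4.82 km

E^0.317 = (2.18 × 10^17)^0.317 = 3.135 × 10^5
g^-0.17 = 0.27^-0.17 = 1.249
D = 0.0123 × 3.135 × 10^5 × 1.249 = 4816 m
   = 4.816 km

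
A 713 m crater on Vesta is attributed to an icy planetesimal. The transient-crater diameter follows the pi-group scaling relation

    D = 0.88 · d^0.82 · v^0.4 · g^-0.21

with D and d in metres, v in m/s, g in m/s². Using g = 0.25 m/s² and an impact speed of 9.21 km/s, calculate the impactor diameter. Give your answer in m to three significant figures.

Rearranging for d: d = [D / (0.88 · 9210^0.4 · 0.25^-0.21)]^(1/0.82).
9210^0.4 = 38.52
0.25^-0.21 = 1.338
Denominator = 0.88 × 38.52 × 1.338 = 45.35
D / 45.35 = 713 / 45.35 = 15.72
d = 15.72^(1/0.82) = 15.72^1.2195 = 28.78 m

d ≈ 28.8 m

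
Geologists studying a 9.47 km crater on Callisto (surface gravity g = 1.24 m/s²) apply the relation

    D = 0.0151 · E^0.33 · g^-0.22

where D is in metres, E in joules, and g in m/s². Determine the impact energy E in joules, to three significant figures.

Rearranging: E = [D / (0.0151 · g^-0.22)]^(1/0.33).
D = 9470 m.
g^-0.22 = 1.24^-0.22 = 0.9538
D / (0.0151 × 0.9538) = 9470 / (0.01440) = 6.576 × 10^5
E = (6.576 × 10^5)^3.0303 = 4.267 × 10^17 J

E ≈ 4.27 × 10^17 J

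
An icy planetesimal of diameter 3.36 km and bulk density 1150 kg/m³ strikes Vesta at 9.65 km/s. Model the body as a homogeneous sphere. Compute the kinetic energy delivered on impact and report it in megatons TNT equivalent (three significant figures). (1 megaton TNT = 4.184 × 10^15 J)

E ≈ 2.54 × 10^5 Mt TNT

d = 3360 m; v = 9650 m/s.
Mass m = (π/6) ρ d³ = (π/6) × 1150 × (3360)³ = 2.284 × 10^13 kg
E = ½ m v² = 0.5 × 2.284 × 10^13 × (9650)² = 1.063 × 10^21 J
   = 1.063 × 10^21 / 4.184×10^15 = 2.541 × 10^5 Mt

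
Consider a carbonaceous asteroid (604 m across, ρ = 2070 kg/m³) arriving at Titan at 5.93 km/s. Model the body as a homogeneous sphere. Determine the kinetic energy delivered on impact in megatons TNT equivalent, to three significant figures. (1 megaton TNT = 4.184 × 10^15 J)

v = 5930 m/s.
Mass m = (π/6) ρ d³ = (π/6) × 2070 × (604)³ = 2.388 × 10^11 kg
E = ½ m v² = 0.5 × 2.388 × 10^11 × (5930)² = 4.199 × 10^18 J
   = 4.199 × 10^18 / 4.184×10^15 = 1004 Mt

E ≈ 1000 Mt TNT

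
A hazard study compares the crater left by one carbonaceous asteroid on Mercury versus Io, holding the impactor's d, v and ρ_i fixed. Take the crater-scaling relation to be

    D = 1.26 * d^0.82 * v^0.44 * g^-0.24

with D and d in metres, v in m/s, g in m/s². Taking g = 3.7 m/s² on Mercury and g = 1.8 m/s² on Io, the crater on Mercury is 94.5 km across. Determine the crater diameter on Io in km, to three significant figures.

All impactor-dependent factors cancel in the ratio, leaving D_Io/D_Mercury = (g_Io/g_Mercury)^-0.24.
(1.8/3.7)^-0.24 = 0.4865^-0.24 = 1.189
D_Io = 1.189 × 94.5 km = 112 km

D ≈ 112 km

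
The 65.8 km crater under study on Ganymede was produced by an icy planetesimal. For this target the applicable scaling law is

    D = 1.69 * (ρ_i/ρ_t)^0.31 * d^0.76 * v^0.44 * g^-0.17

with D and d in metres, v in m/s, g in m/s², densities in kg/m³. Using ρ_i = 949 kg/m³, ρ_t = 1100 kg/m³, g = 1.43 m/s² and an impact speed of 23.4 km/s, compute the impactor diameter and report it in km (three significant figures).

d ≈ 3.73 km

Rearranging for d: d = [D / (1.69 · (949/1100)^0.31 · 23400^0.44 · 1.43^-0.17)]^(1/0.76).
D = 65800 m.
(949/1100)^0.31 = 0.9553
23400^0.44 = 83.65
1.43^-0.17 = 0.9410
Denominator = 1.69 × 0.9553 × 83.65 × 0.9410 = 127.1
D / 127.1 = 65800 / 127.1 = 517.7
d = 517.7^(1/0.76) = 517.7^1.3158 = 3725 m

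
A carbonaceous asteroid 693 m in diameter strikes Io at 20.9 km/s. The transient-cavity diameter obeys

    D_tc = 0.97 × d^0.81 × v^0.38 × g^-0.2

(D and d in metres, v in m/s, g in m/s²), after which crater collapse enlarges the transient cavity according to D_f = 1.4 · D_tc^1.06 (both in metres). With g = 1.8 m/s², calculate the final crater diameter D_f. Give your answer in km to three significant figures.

D_f ≈ 18.1 km

v = 20900 m/s.
d^0.81 = 693^0.81 = 200.0
v^0.38 = 20900^0.38 = 43.82
g^-0.2 = 1.8^-0.2 = 0.8891
D_tc = 0.97 × 200.0 × 43.82 × 0.8891 = 7558 m
D_f = 1.4 × (7558)^1.06 = 18082 m
     = 18.08 km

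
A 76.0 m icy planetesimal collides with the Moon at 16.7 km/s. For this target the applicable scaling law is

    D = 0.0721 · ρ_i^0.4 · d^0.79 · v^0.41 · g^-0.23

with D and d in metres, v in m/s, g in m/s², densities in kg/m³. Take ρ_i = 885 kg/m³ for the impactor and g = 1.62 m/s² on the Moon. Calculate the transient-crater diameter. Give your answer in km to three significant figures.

D ≈ 1.61 km

In SI units: v = 16700 m/s.
ρ_i^0.4 = 885^0.4 = 15.09
d^0.79 = 76^0.79 = 30.61
v^0.41 = 16700^0.41 = 53.87
g^-0.23 = 1.62^-0.23 = 0.8950
D = 0.0721 × 15.09 × 30.61 × 53.87 × 0.8950 = 1606 m
   = 1.606 km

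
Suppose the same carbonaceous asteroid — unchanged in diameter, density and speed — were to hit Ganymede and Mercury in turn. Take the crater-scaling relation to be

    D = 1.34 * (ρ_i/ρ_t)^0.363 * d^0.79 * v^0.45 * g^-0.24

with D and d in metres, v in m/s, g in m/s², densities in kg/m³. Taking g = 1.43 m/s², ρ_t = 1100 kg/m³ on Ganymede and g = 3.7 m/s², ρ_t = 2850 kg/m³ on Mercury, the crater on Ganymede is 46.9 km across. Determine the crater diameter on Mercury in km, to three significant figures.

The impactor-only factors (d, v, ρ_i) cancel in the ratio, leaving D_Mercury/D_Ganymede = (g_Mercury/g_Ganymede)^-0.24 · (ρ_t,Ganymede/ρ_t,Mercury)^0.363.
(3.7/1.43)^-0.24 = 2.587^-0.24 = 0.7960
(1100/2850)^0.363 = 0.3860^0.363 = 0.7078
Ratio = 0.7960 × 0.7078 = 0.5634
D_Mercury = 0.5634 × 46.9 km = 26.4 km

D ≈ 26.4 km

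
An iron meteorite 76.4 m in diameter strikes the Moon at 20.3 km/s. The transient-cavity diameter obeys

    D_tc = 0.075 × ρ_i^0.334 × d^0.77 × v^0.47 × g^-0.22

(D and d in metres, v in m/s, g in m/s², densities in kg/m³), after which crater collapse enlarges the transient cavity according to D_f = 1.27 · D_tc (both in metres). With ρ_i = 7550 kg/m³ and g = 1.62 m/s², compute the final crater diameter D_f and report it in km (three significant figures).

v = 20300 m/s.
ρ_i^0.334 = 7550^0.334 = 19.73
d^0.77 = 76.4^0.77 = 28.18
v^0.47 = 20300^0.47 = 105.8
g^-0.22 = 1.62^-0.22 = 0.8993
D_tc = 0.075 × 19.73 × 28.18 × 105.8 × 0.8993 = 3968 m
D_f = 1.27 × 3968 = 5039 m
     = 5.039 km

D_f ≈ 5.04 km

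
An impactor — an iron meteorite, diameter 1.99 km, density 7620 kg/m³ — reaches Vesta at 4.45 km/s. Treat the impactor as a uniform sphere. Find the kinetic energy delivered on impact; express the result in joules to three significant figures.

E ≈ 3.11 × 10^20 J

d = 1990 m; v = 4450 m/s.
Mass m = (π/6) ρ d³ = (π/6) × 7620 × (1990)³ = 3.144 × 10^13 kg
E = ½ m v² = 0.5 × 3.144 × 10^13 × (4450)² = 3.113 × 10^20 J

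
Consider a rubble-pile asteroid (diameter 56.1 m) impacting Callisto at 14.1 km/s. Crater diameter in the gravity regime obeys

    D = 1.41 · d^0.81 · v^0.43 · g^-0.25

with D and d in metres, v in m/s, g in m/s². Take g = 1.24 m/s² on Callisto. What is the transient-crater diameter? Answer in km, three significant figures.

D ≈ 2.12 km

In SI units: v = 14100 m/s.
d^0.81 = 56.1^0.81 = 26.10
v^0.43 = 14100^0.43 = 60.84
g^-0.25 = 1.24^-0.25 = 0.9476
D = 1.41 × 26.10 × 60.84 × 0.9476 = 2122 m
   = 2.122 km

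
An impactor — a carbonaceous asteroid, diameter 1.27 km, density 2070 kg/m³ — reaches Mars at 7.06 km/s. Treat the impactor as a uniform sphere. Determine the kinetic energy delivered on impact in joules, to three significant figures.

E ≈ 5.53 × 10^19 J

d = 1270 m; v = 7060 m/s.
Mass m = (π/6) ρ d³ = (π/6) × 2070 × (1270)³ = 2.220 × 10^12 kg
E = ½ m v² = 0.5 × 2.220 × 10^12 × (7060)² = 5.533 × 10^19 J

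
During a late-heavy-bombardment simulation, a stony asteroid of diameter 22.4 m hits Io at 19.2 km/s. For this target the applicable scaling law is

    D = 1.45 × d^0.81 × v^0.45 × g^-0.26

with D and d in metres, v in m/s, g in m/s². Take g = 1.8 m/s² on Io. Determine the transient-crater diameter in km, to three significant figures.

In SI units: v = 19200 m/s.
d^0.81 = 22.4^0.81 = 12.41
v^0.45 = 19200^0.45 = 84.62
g^-0.26 = 1.8^-0.26 = 0.8583
D = 1.45 × 12.41 × 84.62 × 0.8583 = 1307 m
   = 1.307 km

D ≈ 1.31 km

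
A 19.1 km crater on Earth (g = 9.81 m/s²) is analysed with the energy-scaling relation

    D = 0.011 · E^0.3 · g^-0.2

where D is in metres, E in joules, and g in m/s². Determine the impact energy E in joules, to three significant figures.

Rearranging: E = [D / (0.011 · g^-0.2)]^(1/0.3).
D = 19100 m.
g^-0.2 = 9.81^-0.2 = 0.6334
D / (0.011 × 0.6334) = 19100 / (6.967 × 10^-3) = 2.741 × 10^6
E = (2.741 × 10^6)^3.3333 = 2.881 × 10^21 J

E ≈ 2.88 × 10^21 J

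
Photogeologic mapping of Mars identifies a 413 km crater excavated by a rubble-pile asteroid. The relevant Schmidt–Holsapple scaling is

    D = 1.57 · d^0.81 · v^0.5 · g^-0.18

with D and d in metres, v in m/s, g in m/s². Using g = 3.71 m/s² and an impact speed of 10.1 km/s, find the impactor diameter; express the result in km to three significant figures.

d ≈ 22.2 km

Rearranging for d: d = [D / (1.57 · 10100^0.5 · 3.71^-0.18)]^(1/0.81).
D = 413000 m.
10100^0.5 = 100.5
3.71^-0.18 = 0.7898
Denominator = 1.57 × 100.5 × 0.7898 = 124.6
D / 124.6 = 413000 / 124.6 = 3315
d = 3315^(1/0.81) = 3315^1.2346 = 22202 m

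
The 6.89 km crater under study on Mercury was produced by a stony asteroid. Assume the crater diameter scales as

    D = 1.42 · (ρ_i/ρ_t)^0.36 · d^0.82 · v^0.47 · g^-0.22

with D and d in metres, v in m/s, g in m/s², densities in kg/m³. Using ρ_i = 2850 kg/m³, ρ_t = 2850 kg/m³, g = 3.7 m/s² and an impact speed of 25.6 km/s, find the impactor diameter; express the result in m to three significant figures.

d ≈ 132 m

Rearranging for d: d = [D / (1.42 · (2850/2850)^0.36 · 25600^0.47 · 3.7^-0.22)]^(1/0.82).
D = 6890 m.
(2850/2850)^0.36 = 1.000
25600^0.47 = 118.0
3.7^-0.22 = 0.7499
Denominator = 1.42 × 1.000 × 118.0 × 0.7499 = 125.7
D / 125.7 = 6890 / 125.7 = 54.81
d = 54.81^(1/0.82) = 54.81^1.2195 = 132.0 m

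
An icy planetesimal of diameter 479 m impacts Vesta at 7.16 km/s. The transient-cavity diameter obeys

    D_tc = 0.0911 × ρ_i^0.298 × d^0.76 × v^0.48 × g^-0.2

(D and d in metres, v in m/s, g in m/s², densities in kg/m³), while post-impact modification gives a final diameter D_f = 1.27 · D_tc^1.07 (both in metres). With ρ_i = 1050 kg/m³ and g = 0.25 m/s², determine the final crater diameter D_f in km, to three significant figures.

v = 7160 m/s.
ρ_i^0.298 = 1050^0.298 = 7.949
d^0.76 = 479^0.76 = 108.9
v^0.48 = 7160^0.48 = 70.85
g^-0.2 = 0.25^-0.2 = 1.320
D_tc = 0.0911 × 7.949 × 108.9 × 70.85 × 1.320 = 7375 m
D_f = 1.27 × (7375)^1.07 = 17471 m
     = 17.47 km

D_f ≈ 17.5 km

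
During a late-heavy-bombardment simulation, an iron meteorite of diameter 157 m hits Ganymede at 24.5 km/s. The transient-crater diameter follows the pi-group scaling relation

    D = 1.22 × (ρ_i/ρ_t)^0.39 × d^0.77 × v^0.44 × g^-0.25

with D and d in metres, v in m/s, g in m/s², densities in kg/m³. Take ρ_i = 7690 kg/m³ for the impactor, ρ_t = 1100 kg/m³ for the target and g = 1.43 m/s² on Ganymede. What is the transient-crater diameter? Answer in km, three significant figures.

In SI units: v = 24500 m/s.
(ρ_i/ρ_t)^0.39 = (7690/1100)^0.39 = 2.135
d^0.77 = 157^0.77 = 49.07
v^0.44 = 24500^0.44 = 85.36
g^-0.25 = 1.43^-0.25 = 0.9145
D = 1.22 × 2.135 × 49.07 × 85.36 × 0.9145 = 9977 m
   = 9.977 km

D ≈ 9.98 km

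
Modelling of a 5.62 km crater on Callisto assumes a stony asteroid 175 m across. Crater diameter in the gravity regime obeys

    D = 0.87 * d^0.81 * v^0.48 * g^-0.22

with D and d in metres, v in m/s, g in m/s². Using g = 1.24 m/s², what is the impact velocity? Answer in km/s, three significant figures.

v ≈ 15.7 km/s

Rearranging for v: v = [D / (0.87 · 175^0.81 · 1.24^-0.22)]^(1/0.48).
D = 5620 m.
175^0.81 = 65.59
1.24^-0.22 = 0.9538
Denominator = 0.87 × 65.59 × 0.9538 = 54.43
D / 54.43 = 5620 / 54.43 = 103.3
v = 103.3^(1/0.48) = 103.3^2.0833 = 15703 m/s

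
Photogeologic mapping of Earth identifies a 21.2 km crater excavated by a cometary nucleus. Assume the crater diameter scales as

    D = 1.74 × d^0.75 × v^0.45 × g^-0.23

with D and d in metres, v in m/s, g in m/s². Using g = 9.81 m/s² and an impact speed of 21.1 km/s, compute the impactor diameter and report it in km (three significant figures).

d ≈ 1.44 km

Rearranging for d: d = [D / (1.74 · 21100^0.45 · 9.81^-0.23)]^(1/0.75).
D = 21200 m.
21100^0.45 = 88.29
9.81^-0.23 = 0.5914
Denominator = 1.74 × 88.29 × 0.5914 = 90.85
D / 90.85 = 21200 / 90.85 = 233.4
d = 233.4^(1/0.75) = 233.4^1.3333 = 1437 m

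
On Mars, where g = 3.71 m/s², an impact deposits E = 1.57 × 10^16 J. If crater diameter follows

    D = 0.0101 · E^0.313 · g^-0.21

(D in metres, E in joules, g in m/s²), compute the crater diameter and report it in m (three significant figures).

E^0.313 = (1.57 × 10^16)^0.313 = 1.173 × 10^5
g^-0.21 = 3.71^-0.21 = 0.7593
D = 0.0101 × 1.173 × 10^5 × 0.7593 = 899.6 m

D ≈ 900 m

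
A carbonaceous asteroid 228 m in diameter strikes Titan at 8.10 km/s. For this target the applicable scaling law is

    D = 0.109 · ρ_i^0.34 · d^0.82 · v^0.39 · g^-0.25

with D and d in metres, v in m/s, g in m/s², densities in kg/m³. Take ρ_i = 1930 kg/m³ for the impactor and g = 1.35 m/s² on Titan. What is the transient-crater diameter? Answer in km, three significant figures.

D ≈ 3.80 km

In SI units: v = 8100 m/s.
ρ_i^0.34 = 1930^0.34 = 13.09
d^0.82 = 228^0.82 = 85.80
v^0.39 = 8100^0.39 = 33.44
g^-0.25 = 1.35^-0.25 = 0.9277
D = 0.109 × 13.09 × 85.80 × 33.44 × 0.9277 = 3798 m
   = 3.798 km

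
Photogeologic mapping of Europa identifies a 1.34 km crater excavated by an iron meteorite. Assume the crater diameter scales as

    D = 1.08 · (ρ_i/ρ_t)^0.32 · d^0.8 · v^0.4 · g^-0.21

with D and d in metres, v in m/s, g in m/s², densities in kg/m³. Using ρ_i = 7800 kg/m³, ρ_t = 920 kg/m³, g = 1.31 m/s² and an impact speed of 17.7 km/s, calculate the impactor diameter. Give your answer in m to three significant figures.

Rearranging for d: d = [D / (1.08 · (7800/920)^0.32 · 17700^0.4 · 1.31^-0.21)]^(1/0.8).
D = 1340 m.
(7800/920)^0.32 = 1.982
17700^0.4 = 50.03
1.31^-0.21 = 0.9449
Denominator = 1.08 × 1.982 × 50.03 × 0.9449 = 101.2
D / 101.2 = 1340 / 101.2 = 13.24
d = 13.24^(1/0.8) = 13.24^1.25 = 25.26 m

d ≈ 25.3 m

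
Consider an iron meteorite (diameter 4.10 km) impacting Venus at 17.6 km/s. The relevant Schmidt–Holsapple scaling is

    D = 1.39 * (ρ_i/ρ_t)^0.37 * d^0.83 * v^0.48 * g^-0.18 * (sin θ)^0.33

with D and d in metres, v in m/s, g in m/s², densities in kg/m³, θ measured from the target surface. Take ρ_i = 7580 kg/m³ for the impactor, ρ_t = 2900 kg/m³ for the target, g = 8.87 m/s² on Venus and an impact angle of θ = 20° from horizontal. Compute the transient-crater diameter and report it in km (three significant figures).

D ≈ 102 km

In SI units: d = 4100 m, v = 17600 m/s.
(ρ_i/ρ_t)^0.37 = (7580/2900)^0.37 = 1.427
d^0.83 = 4100^0.83 = 996.8
v^0.48 = 17600^0.48 = 109.1
g^-0.18 = 8.87^-0.18 = 0.6751
(sin 20°)^0.33 = 0.3420^0.33 = 0.7018
D = 1.39 × 1.427 × 996.8 × 109.1 × 0.6751 × 0.7018 = 1.022 × 10^5 m
   = 102.2 km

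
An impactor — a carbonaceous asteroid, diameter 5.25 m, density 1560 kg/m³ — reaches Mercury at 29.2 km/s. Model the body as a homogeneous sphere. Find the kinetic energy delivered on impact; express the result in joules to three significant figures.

E ≈ 5.04 × 10^13 J

v = 29200 m/s.
Mass m = (π/6) ρ d³ = (π/6) × 1560 × (5.25)³ = 1.182 × 10^5 kg
E = ½ m v² = 0.5 × 1.182 × 10^5 × (29200)² = 5.039 × 10^13 J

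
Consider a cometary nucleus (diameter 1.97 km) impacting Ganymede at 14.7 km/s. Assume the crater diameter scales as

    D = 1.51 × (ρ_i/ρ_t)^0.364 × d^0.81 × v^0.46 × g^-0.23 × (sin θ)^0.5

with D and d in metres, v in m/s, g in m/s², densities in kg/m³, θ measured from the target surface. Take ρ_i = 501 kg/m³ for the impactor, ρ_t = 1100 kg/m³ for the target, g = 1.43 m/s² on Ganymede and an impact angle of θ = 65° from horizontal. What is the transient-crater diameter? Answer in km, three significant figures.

D ≈ 38.3 km

In SI units: d = 1970 m, v = 14700 m/s.
(ρ_i/ρ_t)^0.364 = (501/1100)^0.364 = 0.7511
d^0.81 = 1970^0.81 = 466.1
v^0.46 = 14700^0.46 = 82.60
g^-0.23 = 1.43^-0.23 = 0.9210
(sin 65°)^0.5 = 0.9063^0.5 = 0.9520
D = 1.51 × 0.7511 × 466.1 × 82.60 × 0.9210 × 0.9520 = 38285 m
   = 38.29 km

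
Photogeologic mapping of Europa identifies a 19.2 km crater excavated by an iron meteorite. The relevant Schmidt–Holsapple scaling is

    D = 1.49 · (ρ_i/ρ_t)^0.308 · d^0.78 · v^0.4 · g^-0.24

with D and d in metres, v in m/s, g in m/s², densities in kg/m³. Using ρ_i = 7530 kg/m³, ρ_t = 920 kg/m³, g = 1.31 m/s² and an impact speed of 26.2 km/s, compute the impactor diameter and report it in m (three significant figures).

d ≈ 478 m

Rearranging for d: d = [D / (1.49 · (7530/920)^0.308 · 26200^0.4 · 1.31^-0.24)]^(1/0.78).
D = 19200 m.
(7530/920)^0.308 = 1.911
26200^0.4 = 58.52
1.31^-0.24 = 0.9372
Denominator = 1.49 × 1.911 × 58.52 × 0.9372 = 156.2
D / 156.2 = 19200 / 156.2 = 122.9
d = 122.9^(1/0.78) = 122.9^1.2821 = 477.5 m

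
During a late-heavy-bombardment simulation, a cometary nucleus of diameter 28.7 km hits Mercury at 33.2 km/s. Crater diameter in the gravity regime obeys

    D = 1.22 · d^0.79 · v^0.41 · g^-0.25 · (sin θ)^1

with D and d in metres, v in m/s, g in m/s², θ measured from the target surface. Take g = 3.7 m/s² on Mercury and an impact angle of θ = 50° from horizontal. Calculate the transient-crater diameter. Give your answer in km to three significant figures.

In SI units: d = 28700 m, v = 33200 m/s.
d^0.79 = 28700^0.79 = 3325
v^0.41 = 33200^0.41 = 71.39
g^-0.25 = 3.7^-0.25 = 0.7210
(sin 50°)^1 = 0.7660^1 = 0.7660
D = 1.22 × 3325 × 71.39 × 0.7210 × 0.7660 = 1.599 × 10^5 m
   = 159.9 km

D ≈ 160 km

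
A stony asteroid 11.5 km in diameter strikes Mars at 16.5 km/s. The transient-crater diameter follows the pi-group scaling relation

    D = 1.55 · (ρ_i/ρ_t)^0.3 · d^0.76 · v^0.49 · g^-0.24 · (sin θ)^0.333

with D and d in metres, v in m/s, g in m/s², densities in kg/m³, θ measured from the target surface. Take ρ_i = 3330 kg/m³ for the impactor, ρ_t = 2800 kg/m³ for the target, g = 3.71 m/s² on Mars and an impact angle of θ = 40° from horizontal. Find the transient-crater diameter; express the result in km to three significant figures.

In SI units: d = 11500 m, v = 16500 m/s.
(ρ_i/ρ_t)^0.3 = (3330/2800)^0.3 = 1.053
d^0.76 = 11500^0.76 = 1219
v^0.49 = 16500^0.49 = 116.6
g^-0.24 = 3.71^-0.24 = 0.7300
(sin 40°)^0.333 = 0.6428^0.333 = 0.8632
D = 1.55 × 1.053 × 1219 × 116.6 × 0.7300 × 0.8632 = 1.462 × 10^5 m
   = 146.2 km

D ≈ 146 km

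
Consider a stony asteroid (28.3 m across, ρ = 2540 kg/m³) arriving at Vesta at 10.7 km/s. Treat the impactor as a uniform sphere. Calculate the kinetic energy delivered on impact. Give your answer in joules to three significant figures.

v = 10700 m/s.
Mass m = (π/6) ρ d³ = (π/6) × 2540 × (28.3)³ = 3.014 × 10^7 kg
E = ½ m v² = 0.5 × 3.014 × 10^7 × (10700)² = 1.725 × 10^15 J

E ≈ 1.73 × 10^15 J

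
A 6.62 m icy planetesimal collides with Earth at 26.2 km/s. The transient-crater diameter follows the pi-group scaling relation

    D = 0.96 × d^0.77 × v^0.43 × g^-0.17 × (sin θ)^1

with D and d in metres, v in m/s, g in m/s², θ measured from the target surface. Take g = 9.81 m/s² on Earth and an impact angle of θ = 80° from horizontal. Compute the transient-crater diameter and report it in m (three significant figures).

In SI units: v = 26200 m/s.
d^0.77 = 6.62^0.77 = 4.286
v^0.43 = 26200^0.43 = 79.41
g^-0.17 = 9.81^-0.17 = 0.6783
(sin 80°)^1 = 0.9848^1 = 0.9848
D = 0.96 × 4.286 × 79.41 × 0.6783 × 0.9848 = 218.3 m

D ≈ 218 m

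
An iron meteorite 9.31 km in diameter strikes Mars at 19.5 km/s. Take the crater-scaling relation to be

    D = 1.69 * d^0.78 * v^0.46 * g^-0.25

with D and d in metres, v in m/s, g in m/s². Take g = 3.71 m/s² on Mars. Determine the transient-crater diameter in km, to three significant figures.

In SI units: d = 9310 m, v = 19500 m/s.
d^0.78 = 9310^0.78 = 1247
v^0.46 = 19500^0.46 = 94.06
g^-0.25 = 3.71^-0.25 = 0.7205
D = 1.69 × 1247 × 94.06 × 0.7205 = 1.428 × 10^5 m
   = 142.8 km

D ≈ 143 km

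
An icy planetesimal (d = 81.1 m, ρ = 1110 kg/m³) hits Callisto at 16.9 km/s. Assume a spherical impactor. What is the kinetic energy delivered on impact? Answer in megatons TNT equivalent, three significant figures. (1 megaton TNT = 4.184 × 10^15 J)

E ≈ 10.6 Mt TNT

v = 16900 m/s.
Mass m = (π/6) ρ d³ = (π/6) × 1110 × (81.1)³ = 3.100 × 10^8 kg
E = ½ m v² = 0.5 × 3.100 × 10^8 × (16900)² = 4.427 × 10^16 J
   = 4.427 × 10^16 / 4.184×10^15 = 10.58 Mt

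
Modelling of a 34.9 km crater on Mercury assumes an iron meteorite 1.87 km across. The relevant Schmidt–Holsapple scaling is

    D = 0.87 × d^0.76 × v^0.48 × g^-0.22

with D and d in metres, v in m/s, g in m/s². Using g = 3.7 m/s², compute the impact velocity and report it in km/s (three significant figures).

v ≈ 46.8 km/s

Rearranging for v: v = [D / (0.87 · 1870^0.76 · 3.7^-0.22)]^(1/0.48).
D = 34900 m.
1870^0.76 = 306.6
3.7^-0.22 = 0.7499
Denominator = 0.87 × 306.6 × 0.7499 = 200.0
D / 200.0 = 34900 / 200.0 = 174.5
v = 174.5^(1/0.48) = 174.5^2.0833 = 46809 m/s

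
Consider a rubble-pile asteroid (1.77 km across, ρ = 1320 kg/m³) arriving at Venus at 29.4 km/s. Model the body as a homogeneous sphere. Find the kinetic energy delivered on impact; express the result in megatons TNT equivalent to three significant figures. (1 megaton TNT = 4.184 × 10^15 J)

E ≈ 3.96 × 10^5 Mt TNT

d = 1770 m; v = 29400 m/s.
Mass m = (π/6) ρ d³ = (π/6) × 1320 × (1770)³ = 3.833 × 10^12 kg
E = ½ m v² = 0.5 × 3.833 × 10^12 × (29400)² = 1.657 × 10^21 J
   = 1.657 × 10^21 / 4.184×10^15 = 3.960 × 10^5 Mt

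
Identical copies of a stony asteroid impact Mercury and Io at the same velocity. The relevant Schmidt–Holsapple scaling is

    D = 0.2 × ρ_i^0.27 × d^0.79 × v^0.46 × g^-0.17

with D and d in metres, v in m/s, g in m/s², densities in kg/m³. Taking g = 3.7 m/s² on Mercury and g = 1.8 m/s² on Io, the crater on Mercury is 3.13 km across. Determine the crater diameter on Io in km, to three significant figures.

D ≈ 3.54 km

All impactor-dependent factors cancel in the ratio, leaving D_Io/D_Mercury = (g_Io/g_Mercury)^-0.17.
(1.8/3.7)^-0.17 = 0.4865^-0.17 = 1.130
D_Io = 1.130 × 3.13 km = 3.54 km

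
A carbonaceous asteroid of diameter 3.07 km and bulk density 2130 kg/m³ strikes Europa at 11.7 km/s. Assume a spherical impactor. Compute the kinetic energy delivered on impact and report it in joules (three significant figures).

E ≈ 2.21 × 10^21 J

d = 3070 m; v = 11700 m/s.
Mass m = (π/6) ρ d³ = (π/6) × 2130 × (3070)³ = 3.227 × 10^13 kg
E = ½ m v² = 0.5 × 3.227 × 10^13 × (11700)² = 2.209 × 10^21 J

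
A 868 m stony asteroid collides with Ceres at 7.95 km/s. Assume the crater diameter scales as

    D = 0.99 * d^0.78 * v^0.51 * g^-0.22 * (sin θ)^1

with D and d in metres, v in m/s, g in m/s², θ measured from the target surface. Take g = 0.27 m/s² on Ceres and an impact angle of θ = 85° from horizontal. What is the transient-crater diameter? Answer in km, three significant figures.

In SI units: v = 7950 m/s.
d^0.78 = 868^0.78 = 195.9
v^0.51 = 7950^0.51 = 97.54
g^-0.22 = 0.27^-0.22 = 1.334
(sin 85°)^1 = 0.9962^1 = 0.9962
D = 0.99 × 195.9 × 97.54 × 1.334 × 0.9962 = 25139 m
   = 25.14 km

D ≈ 25.1 km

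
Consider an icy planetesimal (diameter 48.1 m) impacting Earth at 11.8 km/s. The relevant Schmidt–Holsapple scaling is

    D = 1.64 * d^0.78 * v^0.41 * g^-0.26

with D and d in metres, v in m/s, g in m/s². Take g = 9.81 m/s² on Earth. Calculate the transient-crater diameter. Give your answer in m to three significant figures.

In SI units: v = 11800 m/s.
d^0.78 = 48.1^0.78 = 20.52
v^0.41 = 11800^0.41 = 46.72
g^-0.26 = 9.81^-0.26 = 0.5523
D = 1.64 × 20.52 × 46.72 × 0.5523 = 868.4 m

D ≈ 868 m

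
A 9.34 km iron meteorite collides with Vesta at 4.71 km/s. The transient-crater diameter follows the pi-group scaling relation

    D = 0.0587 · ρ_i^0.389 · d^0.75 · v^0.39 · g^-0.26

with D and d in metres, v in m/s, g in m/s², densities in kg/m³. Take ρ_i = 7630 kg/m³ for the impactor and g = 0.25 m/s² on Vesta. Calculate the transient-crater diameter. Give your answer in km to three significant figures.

In SI units: d = 9340 m, v = 4710 m/s.
ρ_i^0.389 = 7630^0.389 = 32.38
d^0.75 = 9340^0.75 = 950.1
v^0.39 = 4710^0.39 = 27.07
g^-0.26 = 0.25^-0.26 = 1.434
D = 0.0587 × 32.38 × 950.1 × 27.07 × 1.434 = 70101 m
   = 70.10 km

D ≈ 70.1 km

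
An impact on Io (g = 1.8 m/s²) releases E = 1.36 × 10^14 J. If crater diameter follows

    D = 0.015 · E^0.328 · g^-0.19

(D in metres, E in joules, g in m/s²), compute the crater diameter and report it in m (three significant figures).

D ≈ 580 m

E^0.328 = (1.36 × 10^14)^0.328 = 4.323 × 10^4
g^-0.19 = 1.8^-0.19 = 0.8943
D = 0.015 × 4.323 × 10^4 × 0.8943 = 579.9 m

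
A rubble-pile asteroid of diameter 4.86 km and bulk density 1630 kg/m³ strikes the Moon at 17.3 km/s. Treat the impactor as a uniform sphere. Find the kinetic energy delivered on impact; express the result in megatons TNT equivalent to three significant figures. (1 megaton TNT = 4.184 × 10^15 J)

d = 4860 m; v = 17300 m/s.
Mass m = (π/6) ρ d³ = (π/6) × 1630 × (4860)³ = 9.797 × 10^13 kg
E = ½ m v² = 0.5 × 9.797 × 10^13 × (17300)² = 1.466 × 10^22 J
   = 1.466 × 10^22 / 4.184×10^15 = 3.504 × 10^6 Mt

E ≈ 3.50 × 10^6 Mt TNT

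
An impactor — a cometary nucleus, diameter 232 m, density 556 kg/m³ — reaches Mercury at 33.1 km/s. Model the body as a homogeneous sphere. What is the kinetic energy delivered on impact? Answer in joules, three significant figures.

E ≈ 1.99 × 10^18 J

v = 33100 m/s.
Mass m = (π/6) ρ d³ = (π/6) × 556 × (232)³ = 3.635 × 10^9 kg
E = ½ m v² = 0.5 × 3.635 × 10^9 × (33100)² = 1.991 × 10^18 J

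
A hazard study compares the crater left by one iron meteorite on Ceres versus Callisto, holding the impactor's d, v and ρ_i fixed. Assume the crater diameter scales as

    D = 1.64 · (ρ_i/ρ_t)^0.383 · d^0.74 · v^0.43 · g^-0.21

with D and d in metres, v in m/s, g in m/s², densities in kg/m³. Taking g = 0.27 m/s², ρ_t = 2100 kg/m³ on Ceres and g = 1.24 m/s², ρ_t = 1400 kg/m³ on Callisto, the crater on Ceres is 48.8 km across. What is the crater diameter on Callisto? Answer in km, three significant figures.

D ≈ 41.4 km

The impactor-only factors (d, v, ρ_i) cancel in the ratio, leaving D_Callisto/D_Ceres = (g_Callisto/g_Ceres)^-0.21 · (ρ_t,Ceres/ρ_t,Callisto)^0.383.
(1.24/0.27)^-0.21 = 4.593^-0.21 = 0.7260
(2100/1400)^0.383 = 1.500^0.383 = 1.168
Ratio = 0.7260 × 1.168 = 0.8480
D_Callisto = 0.8480 × 48.8 km = 41.4 km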